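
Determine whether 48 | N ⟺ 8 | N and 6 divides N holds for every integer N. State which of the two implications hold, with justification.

(⇒) holds; (⇐) fails.

(⇒) If 48 ∣ N, write N = 48q. Since 48 = 6·8, N = 8·(6q), so 8 ∣ N; and since 48 = 8·6, N = 6·(8q), so 6 ∣ N.

(⇐) This fails: take N = 24. Both 8 ∣ 24 and 6 ∣ 24, yet 24 is not a multiple of 48 (since 24 = 0·48 + 24), so 48 ∤ 24.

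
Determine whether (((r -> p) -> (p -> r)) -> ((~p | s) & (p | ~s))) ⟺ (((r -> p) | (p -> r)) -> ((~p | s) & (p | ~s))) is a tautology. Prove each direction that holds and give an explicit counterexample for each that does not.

Not equivalent: only (⇐) holds.

(→) This fails. Under r = F, p = T, s = F, the left side is true but the right side is false.

(←) Assume the antecedent. If r is true, the antecedent forces (r = T, p = F, s = F) or (r = T, p = T, s = T), and the consequent holds there. If r is false, the antecedent forces (r = F, p = F, s = F) or (r = F, p = T, s = T), and the consequent holds there. Either way the consequent holds.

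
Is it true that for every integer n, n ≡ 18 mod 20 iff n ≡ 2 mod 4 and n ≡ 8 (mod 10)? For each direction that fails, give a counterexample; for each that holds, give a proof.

(→) Suppose n ≡ 18 (mod 20); write n = 20j + 18. Since 4 ∣ 20, reducing mod 4 gives n ≡ 18 ≡ 2 (mod 4); since 10 ∣ 20, reducing mod 10 gives n ≡ 18 ≡ 8 (mod 10).

(←) Conversely, if n ≡ 2 (mod 4) and n ≡ 8 (mod 10), then by the Chinese remainder theorem n ≡ 18 (mod 20). This is exactly n ≡ 18 (mod 20).

Both implications hold.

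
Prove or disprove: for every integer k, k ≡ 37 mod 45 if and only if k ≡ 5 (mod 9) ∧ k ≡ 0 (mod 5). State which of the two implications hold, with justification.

Neither direction holds.

(→) This fails: k = 37 gives 37 ≡ 37 (mod 45) but 37 ≡ 1 (mod 9), so the conjunction on the right does not hold.

(←) This fails: k = 5 satisfies both congruences on the right (5 ≡ 5 mod 9 and 5 ≡ 0 mod 5) yet 5 ≡ 5 (mod 45), not 37.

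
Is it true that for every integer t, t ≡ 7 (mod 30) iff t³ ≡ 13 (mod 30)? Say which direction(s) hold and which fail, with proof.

Both implications hold.

Forward direction. Suppose t ≡ 7 (mod 30). Write t = 30j + 7. Then (30j + 7)³ = 27000j³ + 18900j² + 4410j + 343 = 30(900j³ + 630j² + 147j + 11) + 13, so t³ ≡ 13 (mod 30).

Converse. Suppose t³ ≡ 13 (mod 30). The only residue r in {0, …, 29} with r³ ≡ 13 (mod 30) is r = 7, so t ≡ 7 (mod 30).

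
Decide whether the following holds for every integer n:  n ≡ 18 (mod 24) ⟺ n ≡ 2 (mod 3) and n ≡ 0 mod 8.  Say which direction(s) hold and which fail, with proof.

(⟹) This fails: n = 18 gives 18 ≡ 18 (mod 24) but 18 ≡ 0 (mod 3), so the conjunction on the right does not hold.

(⟸) This fails: n = 8 satisfies both congruences on the right (8 ≡ 2 mod 3 and 8 ≡ 0 mod 8) yet 8 ≡ 8 (mod 24), not 18.

Both directions fail.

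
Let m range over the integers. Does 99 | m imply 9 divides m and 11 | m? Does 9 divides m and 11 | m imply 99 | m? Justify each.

Forward direction. If 99 ∣ m, write m = 99q. Since 99 = 11·9, m = 9·(11q), so 9 ∣ m; and since 99 = 9·11, m = 11·(9q), so 11 ∣ m.

Converse. Suppose 9 ∣ m and 11 ∣ m. Any common multiple of 9 and 11 is a multiple of their lcm; here gcd(9, 11) = 1, so lcm(9, 11) = 9·11 = 99, so 99 ∣ m.

Both implications hold.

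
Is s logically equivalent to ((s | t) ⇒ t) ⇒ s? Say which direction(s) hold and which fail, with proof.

Both directions hold; the statement is true.

(→) Assume the antecedent. If s is true, ((s | t) ⇒ t) ⇒ s reduces to true regardless of the other variables. If s is false, the antecedent cannot hold. Either way ((s | t) ⇒ t) ⇒ s holds.

(←) Assume the antecedent. If s is true, s reduces to true regardless of the other variables. If s is false, the antecedent cannot hold. Either way s holds.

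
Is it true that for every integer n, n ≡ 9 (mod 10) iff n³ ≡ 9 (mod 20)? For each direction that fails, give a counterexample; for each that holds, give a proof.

(⇒) This fails: take n = 19. Then 19 ≡ 9 (mod 10), but 19³ = 6859 ≡ 19 (mod 20), not 9.

(⇐) Conversely, the residues r modulo 20 with r³ ≡ 9 (mod 20) are exactly {9}, and each is ≡ 9 (mod 10).

Not equivalent: only (⇐) holds.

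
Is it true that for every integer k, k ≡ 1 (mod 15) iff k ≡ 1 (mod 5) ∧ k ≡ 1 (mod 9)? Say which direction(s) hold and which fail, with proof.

[⇐] If k ≡ 1 (mod 5) and k ≡ 1 (mod 9), then by the Chinese remainder theorem k ≡ 1 (mod 45). Since 1 ≡ 1 (mod 15) and 15 ∣ 45, we get k ≡ 1 (mod 15).

[⇒] This fails: k = 16 gives 16 ≡ 1 (mod 15) but 16 ≡ 7 (mod 9), so the conjunction on the right does not hold.

Only the reverse direction holds.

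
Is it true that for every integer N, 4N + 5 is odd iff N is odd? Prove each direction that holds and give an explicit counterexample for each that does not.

(→) This fails: take N = 0. Then 4N + 5 = 5, which is odd, yet N = 0 is even, not odd.

(←) Suppose N is odd. Since 4 is even, 4N is even for every N, so 4N + 5 has the same parity as 5, which is odd. Hence 4N + 5 is odd.

Only the reverse direction holds.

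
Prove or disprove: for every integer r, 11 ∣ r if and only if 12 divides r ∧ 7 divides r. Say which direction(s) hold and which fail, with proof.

Neither implication holds.

Forward direction. This fails: take r = 11. Certainly 11 ∣ 11, but 12 ∤ 11.

Converse. This fails: take r = 84. Both 12 ∣ 84 and 7 ∣ 84, yet 84 is not a multiple of 11 (since 84 = 7·11 + 7), so 11 ∤ 84.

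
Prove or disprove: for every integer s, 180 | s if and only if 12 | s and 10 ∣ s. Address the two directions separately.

(⇒) holds; (⇐) fails.

(⟹) If 180 ∣ s, write s = 180q. Since 180 = 15·12, s = 12·(15q), so 12 ∣ s; and since 180 = 18·10, s = 10·(18q), so 10 ∣ s.

(⟸) This fails: take s = 60. Both 12 ∣ 60 and 10 ∣ 60, yet 60 is not a multiple of 180 (since 60 = 0·180 + 60), so 180 ∤ 60.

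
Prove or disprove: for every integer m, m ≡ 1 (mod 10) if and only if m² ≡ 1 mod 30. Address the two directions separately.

Neither direction holds.

(⇒) This fails: take m = 21. Then 21 ≡ 1 (mod 10), but 21² = 441 ≡ 21 (mod 30), not 1.

(⇐) This fails: take m = 19. Then 19² = 361 ≡ 1 (mod 30), yet 19 ≡ 9 (mod 10), not 1.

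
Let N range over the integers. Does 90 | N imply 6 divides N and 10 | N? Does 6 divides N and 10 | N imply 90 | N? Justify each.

[⇒] If 90 ∣ N, write N = 90q. Since 90 = 15·6, N = 6·(15q), so 6 ∣ N; and since 90 = 9·10, N = 10·(9q), so 10 ∣ N.

[⇐] This fails: take N = 30. Both 6 ∣ 30 and 10 ∣ 30, yet 30 is not a multiple of 90 (since 30 = 0·90 + 30), so 90 ∤ 30.

(⇒) holds; (⇐) fails.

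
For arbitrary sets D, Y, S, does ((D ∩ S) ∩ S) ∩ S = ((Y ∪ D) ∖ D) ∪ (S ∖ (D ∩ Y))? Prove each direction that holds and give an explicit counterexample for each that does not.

(⊆) This inclusion fails. Take D = {1}, Y = {1}, S = {1}; then 1 ∈ ((D ∩ S) ∩ S) ∩ S but 1 ∉ ((Y ∪ D) ∖ D) ∪ (S ∖ (D ∩ Y)).

(⊇) This inclusion fails. Take D = ∅, Y = {1}, S = ∅; then 1 ∈ ((Y ∪ D) ∖ D) ∪ (S ∖ (D ∩ Y)) but 1 ∉ ((D ∩ S) ∩ S) ∩ S.

Both inclusions fail.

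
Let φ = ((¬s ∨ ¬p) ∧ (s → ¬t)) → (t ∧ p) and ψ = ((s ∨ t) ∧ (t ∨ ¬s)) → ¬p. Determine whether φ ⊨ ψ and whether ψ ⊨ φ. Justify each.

(⇒) This fails. Under s = F, t = T, p = T, the left side is true but the right side is false.

(⇐) This fails. Under s = F, t = F, p = F, the left side is false but the right side is true.

(⇒) fails and (⇐) fails.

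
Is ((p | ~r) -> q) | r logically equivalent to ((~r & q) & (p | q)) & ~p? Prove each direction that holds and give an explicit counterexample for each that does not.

(→) This fails. Under p = T, q = T, r = F, the left side is true but the right side is false.

(←) Assume the antecedent. If p is true, the antecedent cannot hold. If p is false, the antecedent forces (p = F, q = T, r = F), and ((p | ~r) -> q) | r holds there. Either way ((p | ~r) -> q) | r holds.

Only the converse holds.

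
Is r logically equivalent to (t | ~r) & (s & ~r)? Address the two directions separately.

Neither direction holds.

(→) This fails. Under s = F, t = F, r = T, the left side is true but the right side is false.

(←) This fails. Under s = T, t = F, r = F, the left side is false but the right side is true.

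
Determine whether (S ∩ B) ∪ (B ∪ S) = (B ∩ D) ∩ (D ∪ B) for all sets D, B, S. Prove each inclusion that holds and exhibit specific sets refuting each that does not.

Only the reverse inclusion holds.

Forward inclusion. This inclusion fails. Take D = ∅, B = {1}, S = ∅; then 1 ∈ (S ∩ B) ∪ (B ∪ S) but 1 ∉ (B ∩ D) ∩ (D ∪ B).

Reverse inclusion. Let x ∈ (B ∩ D) ∩ (D ∪ B). Then either x ∈ D ∩ B and x ∉ S; or x ∈ D ∩ B ∩ S. In each case x ∈ (S ∩ B) ∪ (B ∪ S), so (B ∩ D) ∩ (D ∪ B) ⊆ (S ∩ B) ∪ (B ∪ S).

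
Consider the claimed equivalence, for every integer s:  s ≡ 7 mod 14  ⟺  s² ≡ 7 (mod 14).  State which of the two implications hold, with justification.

Equivalent; both directions hold.

(←) Suppose s² ≡ 7 (mod 14). The only residue r in {0, …, 13} with r² ≡ 7 (mod 14) is r = 7, so s ≡ 7 (mod 14).

(→) Suppose s ≡ 7 mod 14. Write s = 14j + 7. Then (14j + 7)² = 196j² + 196j + 49 = 14(14j² + 14j + 3) + 7, so s² ≡ 7 (mod 14).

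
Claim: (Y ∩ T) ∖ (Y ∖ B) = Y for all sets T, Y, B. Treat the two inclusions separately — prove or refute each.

(⟸) This inclusion fails. Take T = ∅, Y = {1}, B = ∅; then 1 ∈ Y but 1 ∉ (Y ∩ T) ∖ (Y ∖ B).

(⟹) Let x ∈ (Y ∩ T) ∖ (Y ∖ B). Then x ∈ T ∩ Y ∩ B, from which x ∈ Y.

The sets are not equal: only the forward inclusion holds.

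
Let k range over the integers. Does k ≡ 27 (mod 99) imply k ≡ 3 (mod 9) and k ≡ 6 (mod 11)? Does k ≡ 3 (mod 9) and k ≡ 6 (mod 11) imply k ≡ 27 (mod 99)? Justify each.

[⇒] This fails: k = 27 gives 27 ≡ 27 (mod 99) but 27 ≡ 0 (mod 9), so the conjunction on the right does not hold.

[⇐] This fails: k = 39 satisfies both congruences on the right (39 ≡ 3 mod 9 and 39 ≡ 6 mod 11) yet 39 ≡ 39 (mod 99), not 27.

Neither direction holds.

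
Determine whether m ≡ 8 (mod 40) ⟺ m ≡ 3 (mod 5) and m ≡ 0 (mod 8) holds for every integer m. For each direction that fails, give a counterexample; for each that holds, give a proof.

Forward direction. Suppose m ≡ 8 (mod 40); write m = 40j + 8. Since 5 ∣ 40, reducing mod 5 gives m ≡ 8 ≡ 3 (mod 5); since 8 ∣ 40, reducing mod 8 gives m ≡ 8 ≡ 0 (mod 8).

Converse. If m ≡ 3 (mod 5) and m ≡ 0 (mod 8), then by the Chinese remainder theorem m ≡ 8 (mod 40). This is exactly m ≡ 8 (mod 40).

Both directions hold.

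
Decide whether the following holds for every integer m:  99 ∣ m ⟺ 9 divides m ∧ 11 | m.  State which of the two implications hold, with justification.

The biconditional holds.

(⇒) If 99 ∣ m, write m = 99q. Since 99 = 11·9, m = 9·(11q), so 9 ∣ m; and since 99 = 9·11, m = 11·(9q), so 11 ∣ m.

(⇐) Suppose 9 ∣ m and 11 ∣ m. Any common multiple of 9 and 11 is a multiple of their lcm; here gcd(9, 11) = 1, so lcm(9, 11) = 9·11 = 99, so 99 ∣ m.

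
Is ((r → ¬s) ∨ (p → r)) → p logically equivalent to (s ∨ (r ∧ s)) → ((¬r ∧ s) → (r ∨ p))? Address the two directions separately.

(←) This fails. Under s = F, r = F, p = F, the left side is false but the right side is true.

(→) Assume the antecedent. If s is true, the antecedent forces (s = T, r = F, p = T) or (s = T, r = T, p = T), and the consequent holds there. If s is false, the consequent reduces to true regardless of the other variables. Either way the consequent holds.

(⇒) holds; (⇐) fails.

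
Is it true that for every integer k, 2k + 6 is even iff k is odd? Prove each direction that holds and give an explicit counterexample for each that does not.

Not equivalent: only (⇐) holds.

[⇐] Suppose k is odd. Since 2 is even, 2k is even for every k, so 2k + 6 has the same parity as 6, which is even. Hence 2k + 6 is even.

[⇒] This fails: take k = 0. Then 2k + 6 = 6, which is even, yet k = 0 is even, not odd.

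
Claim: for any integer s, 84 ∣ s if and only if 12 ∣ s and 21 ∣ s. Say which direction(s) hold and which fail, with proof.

[⇒] If 84 ∣ s, write s = 84q. Since 84 = 7·12, s = 12·(7q), so 12 ∣ s; and since 84 = 4·21, s = 21·(4q), so 21 ∣ s.

[⇐] Suppose 12 ∣ s and 21 ∣ s. Any common multiple of 12 and 21 is a multiple of their lcm; here lcm(12, 21) = 12·21/gcd(12, 21) = 252/3 = 84, so 84 ∣ s.

Both implications hold.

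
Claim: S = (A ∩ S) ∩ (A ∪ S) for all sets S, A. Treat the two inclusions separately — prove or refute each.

(⊆) fails; (⊇) holds.

(⊆) This inclusion fails. Take S = {1}, A = ∅; then 1 ∈ S but 1 ∉ (A ∩ S) ∩ (A ∪ S).

(⊇) Let x ∈ (A ∩ S) ∩ (A ∪ S). Then x ∈ S ∩ A, from which x ∈ S.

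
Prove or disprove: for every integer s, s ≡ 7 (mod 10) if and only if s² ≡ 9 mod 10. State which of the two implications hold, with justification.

(⟹) Suppose s ≡ 7 (mod 10). Write s = 10j + 7. Then (10j + 7)² = 100j² + 140j + 49 = 10(10j² + 14j + 4) + 9, so s² ≡ 9 (mod 10).

(⟸) This fails: take s = 3. Then 3² = 9 ≡ 9 (mod 10), yet 3 ≡ 3 (mod 10), not 7.

Not equivalent: only (⇒) holds.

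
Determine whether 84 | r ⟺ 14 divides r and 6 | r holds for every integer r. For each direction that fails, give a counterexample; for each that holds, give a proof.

(⟹) If 84 ∣ r, write r = 84q. Since 84 = 6·14, r = 14·(6q), so 14 ∣ r; and since 84 = 14·6, r = 6·(14q), so 6 ∣ r.

(⟸) This fails: take r = 42. Both 14 ∣ 42 and 6 ∣ 42, yet 42 is not a multiple of 84 (since 42 = 0·84 + 42), so 84 ∤ 42.

Only the forward direction holds.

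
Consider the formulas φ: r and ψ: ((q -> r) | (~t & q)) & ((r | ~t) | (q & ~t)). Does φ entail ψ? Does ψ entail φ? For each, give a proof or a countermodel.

Not equivalent: only (⇒) holds.

(⟹) Assume the antecedent. If q is true, the antecedent forces (q = T, r = T, t = F) or (q = T, r = T, t = T), and the consequent holds there. If q is false, the antecedent forces (q = F, r = T, t = F) or (q = F, r = T, t = T), and the consequent holds there. Either way the consequent holds.

(⟸) This fails. Under q = F, r = F, t = F, the left side is false but the right side is true.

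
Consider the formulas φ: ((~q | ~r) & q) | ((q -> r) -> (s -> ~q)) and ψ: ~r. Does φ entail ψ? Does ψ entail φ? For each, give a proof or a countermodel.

Only the converse holds.

(→) This fails. Under s = F, q = F, r = T, the left side is true but the right side is false.

(←) Assume the antecedent. If s is true, the antecedent forces (s = T, q = F, r = F) or (s = T, q = T, r = F), and the consequent holds there. If s is false, the consequent reduces to true regardless of the other variables. Either way the consequent holds.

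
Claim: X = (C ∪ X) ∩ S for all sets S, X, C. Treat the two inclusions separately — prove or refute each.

Both inclusions fail.

(⊆) This inclusion fails. Take S = ∅, X = {1}, C = ∅; then 1 ∈ X but 1 ∉ (C ∪ X) ∩ S.

(⊇) This inclusion fails. Take S = {1}, X = ∅, C = {1}; then 1 ∈ (C ∪ X) ∩ S but 1 ∉ X.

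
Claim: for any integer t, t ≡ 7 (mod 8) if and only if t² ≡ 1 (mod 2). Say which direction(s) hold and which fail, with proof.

Only the forward implication holds.

(⟹) Suppose t ≡ 7 (mod 8). Then t² ≡ 7² = 49 (mod 8), and since 2 ∣ 8, also t² ≡ 1 (mod 2).

(⟸) This fails: take t = 1. Then 1² = 1 ≡ 1 (mod 2), yet 1 ≡ 1 (mod 8), not 7.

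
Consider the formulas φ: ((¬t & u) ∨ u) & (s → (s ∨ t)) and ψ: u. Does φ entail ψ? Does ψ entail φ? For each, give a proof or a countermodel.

Equivalent; both directions hold.

(⟹) Assume the antecedent. If s is true, the antecedent forces (s = T, u = T, t = F) or (s = T, u = T, t = T), and u holds there. If s is false, the antecedent forces (s = F, u = T, t = F) or (s = F, u = T, t = T), and u holds there. Either way u holds.

(⟸) Assume the antecedent. If s is true, the antecedent forces (s = T, u = T, t = F) or (s = T, u = T, t = T), and ((¬t & u) ∨ u) & (s → (s ∨ t)) holds there. If s is false, the antecedent forces (s = F, u = T, t = F) or (s = F, u = T, t = T), and ((¬t & u) ∨ u) & (s → (s ∨ t)) holds there. Either way ((¬t & u) ∨ u) & (s → (s ∨ t)) holds.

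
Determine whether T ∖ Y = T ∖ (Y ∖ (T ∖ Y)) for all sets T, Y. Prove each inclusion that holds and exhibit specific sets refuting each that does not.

Both inclusions hold.

Reverse inclusion. Let x ∈ T ∖ (Y ∖ (T ∖ Y)). Then x ∈ T and x ∉ Y, from which x ∈ T ∖ Y.

Forward inclusion. Let x ∈ T ∖ Y. Then x ∈ T and x ∉ Y, from which x ∈ T ∖ (Y ∖ (T ∖ Y)).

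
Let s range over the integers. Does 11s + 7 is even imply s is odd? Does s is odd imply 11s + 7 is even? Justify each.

Both directions hold.

(⟹) Suppose 11s + 7 is even. Since 11 is odd, 11s and s have the same parity, so 11s + 7 ≡ s + 7 (mod 2). As 7 is odd, 11s + 7 is even exactly when s is odd. Thus s is odd.

(⟸) Conversely, suppose s is odd; write s = 2j + 1. Then 11s + 7 = 11·(2j + 1) + 7 = 2·11j + 18, which is even.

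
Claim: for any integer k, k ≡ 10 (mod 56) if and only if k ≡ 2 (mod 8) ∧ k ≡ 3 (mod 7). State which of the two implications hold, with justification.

Both directions hold.

Forward direction. Suppose k ≡ 10 (mod 56); write k = 56j + 10. Since 8 ∣ 56, reducing mod 8 gives k ≡ 10 ≡ 2 (mod 8); since 7 ∣ 56, reducing mod 7 gives k ≡ 10 ≡ 3 (mod 7).

Converse. If k ≡ 2 (mod 8) and k ≡ 3 (mod 7), then by the Chinese remainder theorem k ≡ 10 (mod 56). This is exactly k ≡ 10 (mod 56).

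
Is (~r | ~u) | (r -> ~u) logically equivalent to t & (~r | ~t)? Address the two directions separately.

(←) Assume the antecedent. If r is true, the antecedent cannot hold. If r is false, (~r | ~u) | (r -> ~u) reduces to true regardless of the other variables. Either way (~r | ~u) | (r -> ~u) holds.

(→) This fails. Under r = F, u = F, t = F, the left side is true but the right side is false.

Only the converse holds.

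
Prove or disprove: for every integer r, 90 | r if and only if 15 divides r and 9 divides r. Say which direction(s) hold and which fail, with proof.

(⇒) If 90 ∣ r, write r = 90q. Since 90 = 6·15, r = 15·(6q), so 15 ∣ r; and since 90 = 10·9, r = 9·(10q), so 9 ∣ r.

(⇐) This fails: take r = 45. Both 15 ∣ 45 and 9 ∣ 45, yet 45 is not a multiple of 90 (since 45 = 0·90 + 45), so 90 ∤ 45.

Not equivalent: only (⇒) holds.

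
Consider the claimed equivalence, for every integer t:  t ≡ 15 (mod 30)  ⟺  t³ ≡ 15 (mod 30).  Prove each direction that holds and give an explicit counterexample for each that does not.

The biconditional holds.

Forward direction. Suppose t ≡ 15 (mod 30). Write t = 30j + 15. Then (30j + 15)³ = 27000j³ + 40500j² + 20250j + 3375 = 30(900j³ + 1350j² + 675j + 112) + 15, so t³ ≡ 15 (mod 30).

Converse. Suppose t³ ≡ 15 (mod 30). The only residue r in {0, …, 29} with r³ ≡ 15 (mod 30) is r = 15, so t ≡ 15 (mod 30).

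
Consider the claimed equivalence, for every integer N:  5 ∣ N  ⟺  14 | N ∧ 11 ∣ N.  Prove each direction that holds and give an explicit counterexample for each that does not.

Neither direction holds.

(⟹) This fails: take N = 5. Certainly 5 ∣ 5, but 14 ∤ 5.

(⟸) This fails: take N = 154. Both 14 ∣ 154 and 11 ∣ 154, yet 154 is not a multiple of 5 (since 154 = 30·5 + 4), so 5 ∤ 154.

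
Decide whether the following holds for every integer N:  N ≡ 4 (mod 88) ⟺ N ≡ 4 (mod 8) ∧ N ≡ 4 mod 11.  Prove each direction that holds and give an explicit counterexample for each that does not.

Forward direction. Suppose N ≡ 4 (mod 88); write N = 88j + 4. Since 8 ∣ 88, reducing mod 8 gives N ≡ 4 (mod 8); since 11 ∣ 88, reducing mod 11 gives N ≡ 4 (mod 11).

Converse. If N ≡ 4 (mod 8) and N ≡ 4 (mod 11), then by the Chinese remainder theorem N ≡ 4 (mod 88). This is exactly N ≡ 4 (mod 88).

Equivalent; both directions hold.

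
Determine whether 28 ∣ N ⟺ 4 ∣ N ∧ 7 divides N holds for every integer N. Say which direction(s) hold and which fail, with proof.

(⟸) Suppose 4 ∣ N and 7 ∣ N. Any common multiple of 4 and 7 is a multiple of their lcm; here gcd(4, 7) = 1, so lcm(4, 7) = 4·7 = 28, so 28 ∣ N.

(⟹) If 28 ∣ N, write N = 28q. Since 28 = 7·4, N = 4·(7q), so 4 ∣ N; and since 28 = 4·7, N = 7·(4q), so 7 ∣ N.

Both implications hold.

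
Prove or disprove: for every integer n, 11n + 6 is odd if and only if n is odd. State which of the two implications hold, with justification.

Equivalent; both directions hold.

[⇒] Suppose 11n + 6 is odd. Since 11 is odd, 11n and n have the same parity, so 11n + 6 ≡ n + 6 (mod 2). As 6 is even, 11n + 6 is odd exactly when n is odd. Thus n is odd.

[⇐] Conversely, suppose n is odd; write n = 2j + 1. Then 11n + 6 = 11·(2j + 1) + 6 = 2·11j + 17, which is odd.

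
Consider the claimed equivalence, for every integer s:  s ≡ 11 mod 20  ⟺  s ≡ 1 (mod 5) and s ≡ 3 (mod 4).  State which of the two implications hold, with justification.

Equivalent; both directions hold.

(⇒) Suppose s ≡ 11 (mod 20); write s = 20j + 11. Since 5 ∣ 20, reducing mod 5 gives s ≡ 11 ≡ 1 (mod 5); since 4 ∣ 20, reducing mod 4 gives s ≡ 11 ≡ 3 (mod 4).

(⇐) Conversely, if s ≡ 1 (mod 5) and s ≡ 3 (mod 4), then by the Chinese remainder theorem s ≡ 11 (mod 20). This is exactly s ≡ 11 (mod 20).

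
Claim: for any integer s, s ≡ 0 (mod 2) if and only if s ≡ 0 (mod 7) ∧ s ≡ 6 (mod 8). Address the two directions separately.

Only the converse holds.

[⇒] This fails: s = 0 gives 0 ≡ 0 (mod 2) but 0 ≡ 0 (mod 8), so the conjunction on the right does not hold.

[⇐] Conversely, if s ≡ 0 (mod 7) and s ≡ 6 (mod 8), then by the Chinese remainder theorem s ≡ 14 (mod 56). Since 14 ≡ 0 (mod 2) and 2 ∣ 56, we get s ≡ 0 (mod 2).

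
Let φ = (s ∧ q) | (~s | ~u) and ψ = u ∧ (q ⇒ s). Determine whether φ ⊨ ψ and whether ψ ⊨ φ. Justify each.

Forward direction. This fails. Under u = F, q = F, s = F, the left side is true but the right side is false.

Converse. This fails. Under u = T, q = F, s = T, the left side is false but the right side is true.

Neither direction holds.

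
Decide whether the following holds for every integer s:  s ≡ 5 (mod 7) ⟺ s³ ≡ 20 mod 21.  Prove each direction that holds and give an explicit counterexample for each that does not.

Neither direction holds.

Forward direction. This fails: take s = 12. Then 12 ≡ 5 (mod 7), but 12³ = 1728 ≡ 6 (mod 21), not 20.

Converse. This fails: take s = 17. Then 17³ = 4913 ≡ 20 (mod 21), yet 17 ≡ 3 (mod 7), not 5.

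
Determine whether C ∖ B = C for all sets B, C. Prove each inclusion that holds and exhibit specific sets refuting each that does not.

(⟸) This inclusion fails. Take B = {1}, C = {1}; then 1 ∈ C but 1 ∉ C ∖ B.

(⟹) Let x ∈ C ∖ B. Then x ∈ C and x ∉ B, from which x ∈ C.

Only the forward inclusion holds.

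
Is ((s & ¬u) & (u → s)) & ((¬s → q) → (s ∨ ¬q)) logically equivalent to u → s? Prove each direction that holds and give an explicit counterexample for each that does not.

(⇒) Assume the antecedent. If s is true, u → s reduces to true regardless of the other variables. If s is false, the antecedent cannot hold. Either way u → s holds.

(⇐) This fails. Under s = F, u = F, q = F, the left side is false but the right side is true.

Only the forward implication holds.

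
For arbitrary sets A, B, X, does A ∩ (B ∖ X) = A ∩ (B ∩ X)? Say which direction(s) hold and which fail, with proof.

Both inclusions fail.

(⟹) This inclusion fails. Take A = {1}, B = {1}, X = ∅; then 1 ∈ A ∩ (B ∖ X) but 1 ∉ A ∩ (B ∩ X).

(⟸) This inclusion fails. Take A = {1}, B = {1}, X = {1}; then 1 ∈ A ∩ (B ∩ X) but 1 ∉ A ∩ (B ∖ X).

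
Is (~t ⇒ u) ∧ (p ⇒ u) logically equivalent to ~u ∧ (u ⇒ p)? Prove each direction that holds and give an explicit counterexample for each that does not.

Neither direction holds.

(⇒) This fails. Under t = F, p = F, u = T, the left side is true but the right side is false.

(⇐) This fails. Under t = F, p = F, u = F, the left side is false but the right side is true.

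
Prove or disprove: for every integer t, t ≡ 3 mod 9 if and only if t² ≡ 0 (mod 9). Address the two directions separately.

(⇒) holds; (⇐) fails.

(→) Suppose t ≡ 3 mod 9. Write t = 9j + 3. Then (9j + 3)² = 81j² + 54j + 9 = 9(9j² + 6j + 1) + 0, so t² ≡ 0 (mod 9).

(←) This fails: take t = 0. Then 0² = 0 ≡ 0 (mod 9), yet 0 ≡ 0 (mod 9), not 3.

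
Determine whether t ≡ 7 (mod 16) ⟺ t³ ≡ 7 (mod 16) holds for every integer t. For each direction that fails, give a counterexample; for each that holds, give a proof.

[⇒] Suppose t ≡ 7 (mod 16). Write t = 16j + 7. Then (16j + 7)³ = 4096j³ + 5376j² + 2352j + 343 = 16(256j³ + 336j² + 147j + 21) + 7, so t³ ≡ 7 (mod 16).

[⇐] Conversely, suppose t³ ≡ 7 (mod 16). The only residue r in {0, …, 15} with r³ ≡ 7 (mod 16) is r = 7, so t ≡ 7 (mod 16).

Both implications hold.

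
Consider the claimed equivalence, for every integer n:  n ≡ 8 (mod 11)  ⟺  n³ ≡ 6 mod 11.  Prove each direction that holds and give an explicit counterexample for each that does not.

Equivalent; both directions hold.

(⇐) For the converse, argue contrapositively. If n ≢ 8 (mod 11), then n is congruent to one of 0, 1, 2, 3, 4, 5, 6, 7, 9, 10 modulo 11, and these give n³ ≡ 0, 1, 8, 5, 9, 4, 7, 2, 3, 10 respectively — never 6.

(⇒) Suppose n ≡ 8 (mod 11). Write n = 11j + 8. Then (11j + 8)³ = 1331j³ + 2904j² + 2112j + 512 = 11(121j³ + 264j² + 192j + 46) + 6, so n³ ≡ 6 (mod 11).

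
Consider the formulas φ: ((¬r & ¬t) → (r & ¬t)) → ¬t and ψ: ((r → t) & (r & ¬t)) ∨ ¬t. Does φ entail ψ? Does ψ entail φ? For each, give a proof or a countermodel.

The biconditional holds.

Converse. Assume the antecedent. If r is true, the antecedent forces (r = T, t = F), and ((¬r & ¬t) → (r & ¬t)) → ¬t holds there. If r is false, the antecedent forces (r = F, t = F), and ((¬r & ¬t) → (r & ¬t)) → ¬t holds there. Either way ((¬r & ¬t) → (r & ¬t)) → ¬t holds.

Forward direction. Assume the antecedent. If r is true, the antecedent forces (r = T, t = F), and ((r → t) & (r & ¬t)) ∨ ¬t holds there. If r is false, the antecedent forces (r = F, t = F), and ((r → t) & (r & ¬t)) ∨ ¬t holds there. Either way ((r → t) & (r & ¬t)) ∨ ¬t holds.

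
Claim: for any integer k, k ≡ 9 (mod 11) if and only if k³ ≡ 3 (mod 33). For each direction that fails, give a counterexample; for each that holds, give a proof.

(⟹) This fails: take k = 20. Then 20 ≡ 9 (mod 11), but 20³ = 8000 ≡ 14 (mod 33), not 3.

(⟸) Conversely, the residues r modulo 33 with r³ ≡ 3 (mod 33) are exactly {9}, and each is ≡ 9 (mod 11).

Only the converse holds.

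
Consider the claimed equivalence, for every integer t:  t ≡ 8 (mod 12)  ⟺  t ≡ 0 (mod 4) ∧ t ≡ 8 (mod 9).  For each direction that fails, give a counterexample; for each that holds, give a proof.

(⇒) This fails: t = 32 gives 32 ≡ 8 (mod 12) but 32 ≡ 5 (mod 9), so the conjunction on the right does not hold.

(⇐) Conversely, if t ≡ 0 (mod 4) and t ≡ 8 (mod 9), then by the Chinese remainder theorem t ≡ 8 (mod 36). Since 8 ≡ 8 (mod 12) and 12 ∣ 36, we get t ≡ 8 (mod 12).

The forward direction fails; the converse holds.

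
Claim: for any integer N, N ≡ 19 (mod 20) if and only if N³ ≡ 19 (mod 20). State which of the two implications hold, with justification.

Both implications hold.

(⟹) Suppose N ≡ 19 (mod 20). Write N = 20j + 19. Then (20j + 19)³ = 8000j³ + 22800j² + 21660j + 6859 = 20(400j³ + 1140j² + 1083j + 342) + 19, so N³ ≡ 19 (mod 20).

(⟸) Conversely, suppose N³ ≡ 19 (mod 20). The only residue r in {0, …, 19} with r³ ≡ 19 (mod 20) is r = 19, so N ≡ 19 (mod 20).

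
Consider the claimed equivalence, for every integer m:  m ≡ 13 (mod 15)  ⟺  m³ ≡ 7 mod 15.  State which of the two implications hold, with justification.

The biconditional holds.

[⇒] Suppose m ≡ 13 (mod 15). Write m = 15j + 13. Then (15j + 13)³ = 3375j³ + 8775j² + 7605j + 2197 = 15(225j³ + 585j² + 507j + 146) + 7, so m³ ≡ 7 (mod 15).

[⇐] Conversely, suppose m³ ≡ 7 (mod 15). The only residue r in {0, …, 14} with r³ ≡ 7 (mod 15) is r = 13, so m ≡ 13 (mod 15).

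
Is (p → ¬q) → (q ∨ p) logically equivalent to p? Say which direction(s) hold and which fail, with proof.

(⇒) fails; (⇐) holds.

Forward direction. This fails. Under p = F, q = T, the left side is true but the right side is false.

Converse. Assume the antecedent. If p is true, (p → ¬q) → (q ∨ p) reduces to true regardless of the other variables. If p is false, the antecedent cannot hold. Either way (p → ¬q) → (q ∨ p) holds.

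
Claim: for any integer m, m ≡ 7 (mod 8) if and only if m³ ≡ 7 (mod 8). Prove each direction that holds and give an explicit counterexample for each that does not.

Both implications hold.

(⟹) Suppose m ≡ 7 (mod 8). Write m = 8j + 7. Then (8j + 7)³ = 512j³ + 1344j² + 1176j + 343 = 8(64j³ + 168j² + 147j + 42) + 7, so m³ ≡ 7 (mod 8).

(⟸) For the converse, argue contrapositively. If m ≢ 7 (mod 8), then m is congruent to one of 0, 1, 2, 3, 4, 5, 6 modulo 8, and these give m³ ≡ 0, 1, 0, 3, 0, 5, 0 respectively — never 7.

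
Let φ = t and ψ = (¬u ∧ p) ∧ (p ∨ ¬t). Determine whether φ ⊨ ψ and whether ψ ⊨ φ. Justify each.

Forward direction. This fails. Under t = T, u = F, p = F, the left side is true but the right side is false.

Converse. This fails. Under t = F, u = F, p = T, the left side is false but the right side is true.

(⇒) fails and (⇐) fails.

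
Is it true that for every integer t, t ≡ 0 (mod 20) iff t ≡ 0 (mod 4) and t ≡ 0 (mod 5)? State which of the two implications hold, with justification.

Forward direction. Suppose t ≡ 0 (mod 20); write t = 20j + 0. Since 4 ∣ 20, reducing mod 4 gives t ≡ 0 (mod 4); since 5 ∣ 20, reducing mod 5 gives t ≡ 0 (mod 5).

Converse. If t ≡ 0 (mod 4) and t ≡ 0 (mod 5), then by the Chinese remainder theorem t ≡ 0 (mod 20). This is exactly t ≡ 0 (mod 20).

Both directions hold; the statement is true.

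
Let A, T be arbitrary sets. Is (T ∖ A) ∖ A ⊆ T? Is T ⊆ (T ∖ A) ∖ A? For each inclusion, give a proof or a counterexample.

(⊆) Let x ∈ (T ∖ A) ∖ A. Then x ∈ T and x ∉ A, from which x ∈ T.

(⊇) This inclusion fails. Take A = {1}, T = {1}; then 1 ∈ T but 1 ∉ (T ∖ A) ∖ A.

(⊆) holds; (⊇) fails.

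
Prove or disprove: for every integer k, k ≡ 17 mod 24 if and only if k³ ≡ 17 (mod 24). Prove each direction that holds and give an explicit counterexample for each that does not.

Both directions hold.

(→) Suppose k ≡ 17 mod 24. Write k = 24j + 17. Then (24j + 17)³ = 13824j³ + 29376j² + 20808j + 4913 = 24(576j³ + 1224j² + 867j + 204) + 17, so k³ ≡ 17 (mod 24).

(←) Conversely, suppose k³ ≡ 17 (mod 24). The only residue r in {0, …, 23} with r³ ≡ 17 (mod 24) is r = 17, so k ≡ 17 (mod 24).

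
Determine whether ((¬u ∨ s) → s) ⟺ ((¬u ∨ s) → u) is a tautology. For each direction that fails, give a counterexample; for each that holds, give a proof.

Not equivalent: only (⇐) holds.

(⟹) This fails. Under s = T, u = F, the left side is true but the right side is false.

(⟸) Assume the antecedent. If s is true, (¬u ∨ s) → s reduces to true regardless of the other variables. If s is false, the antecedent forces (s = F, u = T), and (¬u ∨ s) → s holds there. Either way (¬u ∨ s) → s holds.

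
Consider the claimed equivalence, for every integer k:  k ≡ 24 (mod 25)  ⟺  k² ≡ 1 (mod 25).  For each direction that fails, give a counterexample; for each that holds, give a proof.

[⇒] Suppose k ≡ 24 (mod 25). Write k = 25j + 24. Then (25j + 24)² = 625j² + 1200j + 576 = 25(25j² + 48j + 23) + 1, so k² ≡ 1 (mod 25).

[⇐] This fails: take k = 1. Then 1² = 1 ≡ 1 (mod 25), yet 1 ≡ 1 (mod 25), not 24.

The forward direction holds; the converse fails.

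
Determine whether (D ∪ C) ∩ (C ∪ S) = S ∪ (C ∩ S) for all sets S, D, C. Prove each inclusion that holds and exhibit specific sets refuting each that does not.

Neither inclusion holds.

Forward inclusion. This inclusion fails. Take S = ∅, D = ∅, C = {1}; then 1 ∈ (D ∪ C) ∩ (C ∪ S) but 1 ∉ S ∪ (C ∩ S).

Reverse inclusion. This inclusion fails. Take S = {1}, D = ∅, C = ∅; then 1 ∈ S ∪ (C ∩ S) but 1 ∉ (D ∪ C) ∩ (C ∪ S).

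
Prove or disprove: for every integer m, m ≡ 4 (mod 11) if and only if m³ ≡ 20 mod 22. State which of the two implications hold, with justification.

Only the converse holds.

Forward direction. This fails: take m = 15. Then 15 ≡ 4 (mod 11), but 15³ = 3375 ≡ 9 (mod 22), not 20.

Converse. The residues r modulo 22 with r³ ≡ 20 (mod 22) are exactly {4}, and each is ≡ 4 (mod 11).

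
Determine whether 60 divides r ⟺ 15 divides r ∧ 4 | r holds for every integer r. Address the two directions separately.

Both directions hold; the statement is true.

[⇒] If 60 ∣ r, write r = 60q. Since 60 = 4·15, r = 15·(4q), so 15 ∣ r; and since 60 = 15·4, r = 4·(15q), so 4 ∣ r.

[⇐] Suppose 15 ∣ r and 4 ∣ r. Any common multiple of 15 and 4 is a multiple of their lcm; here gcd(15, 4) = 1, so lcm(15, 4) = 15·4 = 60, so 60 ∣ r.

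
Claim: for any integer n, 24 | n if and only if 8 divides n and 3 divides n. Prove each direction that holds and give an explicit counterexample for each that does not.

Both directions hold; the statement is true.

(⇒) If 24 ∣ n, write n = 24q. Since 24 = 3·8, n = 8·(3q), so 8 ∣ n; and since 24 = 8·3, n = 3·(8q), so 3 ∣ n.

(⇐) Suppose 8 ∣ n and 3 ∣ n. Any common multiple of 8 and 3 is a multiple of their lcm; here gcd(8, 3) = 1, so lcm(8, 3) = 8·3 = 24, so 24 ∣ n.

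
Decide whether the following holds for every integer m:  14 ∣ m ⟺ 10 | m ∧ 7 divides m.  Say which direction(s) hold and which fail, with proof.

The forward direction fails; the converse holds.

(⇐) Suppose 10 ∣ m and 7 ∣ m. Any common multiple of 10 and 7 is a multiple of their lcm; here gcd(10, 7) = 1, so lcm(10, 7) = 10·7 = 70, so 70 ∣ m. Since 14 ∣ 70, it follows that 14 ∣ m.

(⇒) This fails: take m = 14. Certainly 14 ∣ 14, but 10 ∤ 14.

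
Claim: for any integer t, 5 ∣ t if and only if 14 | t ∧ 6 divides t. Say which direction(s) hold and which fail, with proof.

(⇒) This fails: take t = 5. Certainly 5 ∣ 5, but 14 ∤ 5.

(⇐) This fails: take t = 42. Both 14 ∣ 42 and 6 ∣ 42, yet 42 is not a multiple of 5 (since 42 = 8·5 + 2), so 5 ∤ 42.

Both directions fail.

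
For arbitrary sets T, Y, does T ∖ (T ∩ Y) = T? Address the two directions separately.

Only the forward inclusion holds.

(⟸) This inclusion fails. Take T = {1}, Y = {1}; then 1 ∈ T but 1 ∉ T ∖ (T ∩ Y).

(⟹) Let x ∈ T ∖ (T ∩ Y). Then x ∈ T and x ∉ Y, from which x ∈ T.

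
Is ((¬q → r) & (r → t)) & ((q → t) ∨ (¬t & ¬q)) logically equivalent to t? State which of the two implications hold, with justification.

Only the forward direction holds.

Forward direction. Assume the antecedent. If q is true, the antecedent forces (q = T, r = F, t = T) or (q = T, r = T, t = T), and t holds there. If q is false, the antecedent forces (q = F, r = T, t = T), and t holds there. Either way t holds.

Converse. This fails. Under q = F, r = F, t = T, the left side is false but the right side is true.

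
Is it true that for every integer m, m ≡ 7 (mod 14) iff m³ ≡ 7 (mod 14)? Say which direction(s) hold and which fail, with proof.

(←) Suppose m³ ≡ 7 (mod 14). The only residue r in {0, …, 13} with r³ ≡ 7 (mod 14) is r = 7, so m ≡ 7 (mod 14).

(→) Suppose m ≡ 7 (mod 14). Write m = 14j + 7. Then (14j + 7)³ = 2744j³ + 4116j² + 2058j + 343 = 14(196j³ + 294j² + 147j + 24) + 7, so m³ ≡ 7 (mod 14).

Both directions hold; the statement is true.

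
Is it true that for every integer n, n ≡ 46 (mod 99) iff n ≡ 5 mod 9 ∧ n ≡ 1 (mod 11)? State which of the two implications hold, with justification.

Neither direction holds.

(→) This fails: n = 46 gives 46 ≡ 46 (mod 99) but 46 ≡ 1 (mod 9), so the conjunction on the right does not hold.

(←) This fails: n = 23 satisfies both congruences on the right (23 ≡ 5 mod 9 and 23 ≡ 1 mod 11) yet 23 ≡ 23 (mod 99), not 46.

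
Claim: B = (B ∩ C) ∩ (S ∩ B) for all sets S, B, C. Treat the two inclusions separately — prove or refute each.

Forward inclusion. This inclusion fails. Take S = ∅, B = {1}, C = ∅; then 1 ∈ B but 1 ∉ (B ∩ C) ∩ (S ∩ B).

Reverse inclusion. Let x ∈ (B ∩ C) ∩ (S ∩ B). Then x ∈ S ∩ B ∩ C, from which x ∈ B.

Only the reverse inclusion holds.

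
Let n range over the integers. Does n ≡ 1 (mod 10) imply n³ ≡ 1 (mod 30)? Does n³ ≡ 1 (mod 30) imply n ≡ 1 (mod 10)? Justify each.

(⇒) fails; (⇐) holds.

(←) The residues r modulo 30 with r³ ≡ 1 (mod 30) are exactly {1}, and each is ≡ 1 (mod 10).

(→) This fails: take n = 11. Then 11 ≡ 1 (mod 10), but 11³ = 1331 ≡ 11 (mod 30), not 1.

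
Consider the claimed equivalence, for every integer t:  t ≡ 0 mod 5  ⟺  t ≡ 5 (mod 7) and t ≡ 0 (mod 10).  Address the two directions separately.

(⟹) This fails: t = 0 gives 0 ≡ 0 (mod 5) but 0 ≡ 0 (mod 7), so the conjunction on the right does not hold.

(⟸) Conversely, if t ≡ 5 (mod 7) and t ≡ 0 (mod 10), then by the Chinese remainder theorem t ≡ 40 (mod 70). Since 40 ≡ 0 (mod 5) and 5 ∣ 70, we get t ≡ 0 (mod 5).

Not equivalent: only (⇐) holds.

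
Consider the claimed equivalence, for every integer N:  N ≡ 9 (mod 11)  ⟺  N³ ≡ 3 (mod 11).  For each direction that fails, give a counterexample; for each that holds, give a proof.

(←) Suppose N³ ≡ 3 (mod 11). The only residue r in {0, …, 10} with r³ ≡ 3 (mod 11) is r = 9, so N ≡ 9 (mod 11).

(→) Suppose N ≡ 9 (mod 11). Write N = 11j + 9. Then (11j + 9)³ = 1331j³ + 3267j² + 2673j + 729 = 11(121j³ + 297j² + 243j + 66) + 3, so N³ ≡ 3 (mod 11).

Both implications hold.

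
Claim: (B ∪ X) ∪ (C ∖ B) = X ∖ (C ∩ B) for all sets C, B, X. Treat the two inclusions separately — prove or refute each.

Reverse inclusion. Let x ∈ X ∖ (C ∩ B). Then either x ∈ X and x ∉ C, B; or x ∈ C ∩ X and x ∉ B; or x ∈ B ∩ X and x ∉ C. In each case x ∈ (B ∪ X) ∪ (C ∖ B), so X ∖ (C ∩ B) ⊆ (B ∪ X) ∪ (C ∖ B).

Forward inclusion. This inclusion fails. Take C = {1}, B = ∅, X = ∅; then 1 ∈ (B ∪ X) ∪ (C ∖ B) but 1 ∉ X ∖ (C ∩ B).

Only the reverse inclusion holds.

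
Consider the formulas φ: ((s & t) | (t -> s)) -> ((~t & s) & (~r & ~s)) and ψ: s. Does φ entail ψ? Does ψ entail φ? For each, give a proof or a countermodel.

[⇒] This fails. Under s = F, t = T, r = F, the left side is true but the right side is false.

[⇐] This fails. Under s = T, t = F, r = F, the left side is false but the right side is true.

Neither direction holds.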